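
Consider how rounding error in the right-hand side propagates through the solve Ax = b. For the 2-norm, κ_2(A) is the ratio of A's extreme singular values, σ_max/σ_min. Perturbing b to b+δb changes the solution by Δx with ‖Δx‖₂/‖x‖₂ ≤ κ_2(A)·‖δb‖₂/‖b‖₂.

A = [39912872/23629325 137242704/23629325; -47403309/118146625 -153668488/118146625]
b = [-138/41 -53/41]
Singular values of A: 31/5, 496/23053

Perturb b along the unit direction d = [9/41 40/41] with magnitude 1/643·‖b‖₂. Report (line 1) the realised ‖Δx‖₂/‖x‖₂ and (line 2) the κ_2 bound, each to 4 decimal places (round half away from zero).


0.0028
0.4482

σ_max = 31/5, σ_min = 496/23053
condition number: (31/5) ÷ (496/23053) = 288.1625
perturbation bound = 288.1625·1/643 = 0.4482
solve Ax = b  →  x = [89.1019 -26.4921]
2-norm of b is 3.6056; of x, 92.9569
re-solving with b+δb shifts x by Δx of norm 0.2606
realised ‖Δx‖/‖x‖ = 0.0028
realised/bound (from unrounded values) ≈ 0.0063


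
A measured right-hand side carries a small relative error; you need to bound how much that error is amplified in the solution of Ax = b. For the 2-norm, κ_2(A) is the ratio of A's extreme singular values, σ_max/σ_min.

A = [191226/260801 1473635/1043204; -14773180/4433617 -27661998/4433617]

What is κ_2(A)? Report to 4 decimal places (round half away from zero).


AᵀA = [136118275444/11693610769 510428949975/23387221538; 510428949975/23387221538 7656496470169/187097772304]; tr = 34029027257/647397136, det = 707281/40462321
solving λ² − 34029027257/647397136·λ + 707281/40462321 = 0 gives λ = 841/16, 13456/40462321
σ_max=√(841/16)=(29/4), σ_min=√(13456/40462321)=(116/6361) → κ = 397.5625

397.5625


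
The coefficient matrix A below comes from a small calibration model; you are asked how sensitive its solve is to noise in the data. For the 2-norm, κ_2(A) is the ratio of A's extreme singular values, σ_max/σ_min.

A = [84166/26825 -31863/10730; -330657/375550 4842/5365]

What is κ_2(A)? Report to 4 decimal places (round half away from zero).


93.2400

form AᵀA = [2396450401/225660484 -81494040/8059303; -81494040/8059303 44361225/4605316] with trace 2717093/134162 and determinant 50625/1073296
solving λ² − 2717093/134162·λ + 50625/1073296 = 0 gives λ = 81/4, 625/268324
σ_max=√(81/4)=(9/2), σ_min=√(625/268324)=(25/518) → κ = 93.2400


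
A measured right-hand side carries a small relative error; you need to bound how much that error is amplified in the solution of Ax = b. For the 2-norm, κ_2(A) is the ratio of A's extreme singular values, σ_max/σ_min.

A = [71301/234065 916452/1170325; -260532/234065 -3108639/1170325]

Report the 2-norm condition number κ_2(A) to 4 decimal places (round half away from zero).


144.0400

AᵀA = [2918430225/2191456969 7001951040/2191456969; 7001951040/2191456969 16805633121/2191456969]; tr = 116710434/12967201, det = 50625/12967201
λ_max, λ_min = (116710434/12967201 ± √13618699546265856/168148301774401)/2 = 9, 5625/12967201
σ_max=√9=3, σ_min=√(5625/12967201)=(75/3601) → κ = 144.0400


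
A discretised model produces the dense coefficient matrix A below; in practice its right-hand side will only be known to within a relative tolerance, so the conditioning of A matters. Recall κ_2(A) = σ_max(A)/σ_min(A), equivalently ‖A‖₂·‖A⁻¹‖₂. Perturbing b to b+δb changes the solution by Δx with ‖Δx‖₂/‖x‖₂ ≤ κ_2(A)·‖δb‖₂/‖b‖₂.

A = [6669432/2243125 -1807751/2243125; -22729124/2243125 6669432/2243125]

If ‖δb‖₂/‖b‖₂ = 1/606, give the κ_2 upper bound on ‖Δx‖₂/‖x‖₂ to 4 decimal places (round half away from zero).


AᵀA = [897751041616/8050575625 -261835230888/8050575625; -261835230888/8050575625 76398859009/8050575625]; tr = 1558639841/12880921, det = 5856400/12880921
char-poly roots: 121 and 48400/12880921
σ_max=√121=11, σ_min=√(48400/12880921)=(220/3589) → κ = 179.4500
worst-case relative error ≤ 179.4500 × 1/606 = 0.2961

0.2961


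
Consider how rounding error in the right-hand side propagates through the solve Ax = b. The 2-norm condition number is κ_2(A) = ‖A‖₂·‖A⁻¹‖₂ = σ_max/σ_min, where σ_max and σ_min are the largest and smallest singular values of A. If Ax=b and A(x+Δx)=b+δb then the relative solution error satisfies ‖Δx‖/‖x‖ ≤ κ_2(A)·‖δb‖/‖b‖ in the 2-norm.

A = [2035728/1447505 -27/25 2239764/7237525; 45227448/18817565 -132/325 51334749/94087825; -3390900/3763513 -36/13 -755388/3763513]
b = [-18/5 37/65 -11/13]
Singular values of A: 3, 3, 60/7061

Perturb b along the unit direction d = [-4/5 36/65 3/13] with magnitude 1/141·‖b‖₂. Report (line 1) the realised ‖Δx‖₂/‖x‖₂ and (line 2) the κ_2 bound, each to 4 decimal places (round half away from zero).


from the listed singular values, σ₁ = 3, σ_n = 60/7061
κ = σ_max/σ_min = 3/(60/7061) = 353.0500
worst-case relative error ≤ 353.0500 × 1/141 = 2.5039
solve Ax = b  →  x = [-77.8240 0.6667 344.3659]
2-norm of b is 3.7417; of x, 353.0508
Δx = A⁻¹·δb where δb = 1/141·3.7417·d; ‖Δx‖ = 3.1229
relative error = 0.0088
tightness: 0.0088 against a bound of 2.5039 (unrounded ratio ≈ 0.0035)

0.0088
2.5039


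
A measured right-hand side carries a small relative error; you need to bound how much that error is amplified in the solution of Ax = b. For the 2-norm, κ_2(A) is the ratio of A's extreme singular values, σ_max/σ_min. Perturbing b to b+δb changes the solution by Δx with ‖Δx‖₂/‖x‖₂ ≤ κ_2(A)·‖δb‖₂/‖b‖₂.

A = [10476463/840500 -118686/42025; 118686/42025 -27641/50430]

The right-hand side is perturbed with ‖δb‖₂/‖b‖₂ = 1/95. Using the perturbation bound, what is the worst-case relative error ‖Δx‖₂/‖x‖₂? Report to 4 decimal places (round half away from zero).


1.5789

form AᵀA = [68644154449/420250000 -386105339/10506250; -386105339/10506250 313033801/37822500] with trace 386139661/2250000 and determinant 294499921/225000000
eigenvalues of AᵀA: λ = (tr ± √(tr²−4·det))/2 = 17161/100, 17161/2250000
so κ_2 = √((17161/100) / (17161/2250000)) = 150.0000
perturbation bound = 150.0000·1/95 = 1.5789


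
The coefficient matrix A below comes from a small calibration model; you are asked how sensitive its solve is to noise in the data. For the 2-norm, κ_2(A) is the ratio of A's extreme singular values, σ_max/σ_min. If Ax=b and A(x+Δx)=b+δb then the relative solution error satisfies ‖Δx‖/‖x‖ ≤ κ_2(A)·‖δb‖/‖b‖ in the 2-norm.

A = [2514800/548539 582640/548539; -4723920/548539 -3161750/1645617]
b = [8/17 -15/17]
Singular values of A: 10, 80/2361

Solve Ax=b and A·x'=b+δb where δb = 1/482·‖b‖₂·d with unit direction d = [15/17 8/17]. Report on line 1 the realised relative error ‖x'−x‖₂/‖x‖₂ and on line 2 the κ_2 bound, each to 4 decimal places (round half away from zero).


0.6123
0.6123

largest singular value 10, smallest 80/2361
κ_2(A) = 10 / (80/2361) = 295.1250
κ_2(A)·‖δb‖/‖b‖ = 0.6123
solve Ax = b  →  x = [0.0976 0.0220]
‖b‖ = 1.0000, ‖x‖ = 0.1000
δb = ε·‖b‖·d = [0.0018 0.0010]; solving A·Δx = δb gives ‖Δx‖ = 0.0612
realised ‖Δx‖/‖x‖ = 0.6123
tightness: 0.6123 against a bound of 0.6123; the bound is attained (ratio 1)


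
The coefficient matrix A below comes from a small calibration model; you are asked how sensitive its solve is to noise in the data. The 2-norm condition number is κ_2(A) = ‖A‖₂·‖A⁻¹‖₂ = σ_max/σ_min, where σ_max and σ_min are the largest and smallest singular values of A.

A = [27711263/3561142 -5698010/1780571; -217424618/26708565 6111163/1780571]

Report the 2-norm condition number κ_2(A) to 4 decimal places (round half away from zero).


form AᵀA = [430290760864681/3392853480900 -2988062049299/56547558015; -2988062049299/56547558015 83012641109/3769837201] with trace 2988178330549/20076056100 and determinant 346146025/803042244
solving λ² − 2988178330549/20076056100·λ + 346146025/803042244 = 0 gives λ = 3721/25, 2325625/803042244
σ_max=√(3721/25)=(61/5), σ_min=√(2325625/803042244)=(1525/28338) → κ = 226.7040

226.7040


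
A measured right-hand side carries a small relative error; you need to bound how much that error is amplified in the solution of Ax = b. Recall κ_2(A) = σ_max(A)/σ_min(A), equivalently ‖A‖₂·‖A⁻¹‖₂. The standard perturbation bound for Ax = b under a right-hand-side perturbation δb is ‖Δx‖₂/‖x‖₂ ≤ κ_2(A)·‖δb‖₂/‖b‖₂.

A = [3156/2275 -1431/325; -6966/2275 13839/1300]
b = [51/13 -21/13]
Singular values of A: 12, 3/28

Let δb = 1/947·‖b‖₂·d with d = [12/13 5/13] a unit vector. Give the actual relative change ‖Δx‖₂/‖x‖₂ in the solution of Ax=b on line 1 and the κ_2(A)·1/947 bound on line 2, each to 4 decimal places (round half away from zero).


0.0015
0.1183

from the listed singular values, σ₁ = 12, σ_n = 3/28
κ_2(A) = 12 / (3/28) = 112.0000
κ_2(A)·‖δb‖/‖b‖ = 0.1183
solve Ax = b  →  x = [26.9500 7.6000]
‖b‖ = 4.2426, ‖x‖ = 28.0011
δb = ε·‖b‖·d = [0.0041 0.0017]; solving A·Δx = δb gives ‖Δx‖ = 0.0418
relative error = 0.0015
realised/bound (from unrounded values) ≈ 0.0126


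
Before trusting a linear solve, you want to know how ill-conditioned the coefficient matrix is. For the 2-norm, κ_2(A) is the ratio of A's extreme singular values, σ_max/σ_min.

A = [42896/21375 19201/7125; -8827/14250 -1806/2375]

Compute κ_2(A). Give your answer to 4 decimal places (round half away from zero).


85.5000

form AᵀA = [12898417/2924100 1432613/243675; 1432613/243675 636853/81225] with trace 1433005/116964 and determinant 2401/116964
solving λ² − 1433005/116964·λ + 2401/116964 = 0 gives λ = 49/4, 49/29241
κ_2(A) = √(λ_max/λ_min) = √((49/4) / (49/29241)) = 85.5000


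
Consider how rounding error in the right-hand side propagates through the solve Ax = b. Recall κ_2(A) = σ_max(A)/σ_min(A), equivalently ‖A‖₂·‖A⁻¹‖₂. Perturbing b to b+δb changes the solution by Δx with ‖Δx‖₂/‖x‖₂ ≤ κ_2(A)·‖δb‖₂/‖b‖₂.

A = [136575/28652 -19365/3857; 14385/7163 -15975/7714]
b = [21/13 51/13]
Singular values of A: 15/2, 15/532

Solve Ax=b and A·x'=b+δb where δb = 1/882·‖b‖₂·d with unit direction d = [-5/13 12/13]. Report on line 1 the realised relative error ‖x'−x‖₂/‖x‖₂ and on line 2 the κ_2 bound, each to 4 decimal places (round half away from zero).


0.0016
0.3016

from the listed singular values, σ₁ = 15/2, σ_n = 15/532
κ = σ_max/σ_min = (15/2)/(15/532) = 266.0000
perturbation bound = 266.0000·1/882 = 0.3016
solve Ax = b  →  x = [77.3241 73.0897]
‖b‖₂ = 4.2426 and ‖x‖₂ = 106.4008
with δb = [-0.0019 0.0044], A·Δx = δb → ‖Δx‖ = 0.1706
realised ‖Δx‖/‖x‖ = 0.0016
tightness: 0.0016 against a bound of 0.3016 (unrounded ratio ≈ 0.0053)


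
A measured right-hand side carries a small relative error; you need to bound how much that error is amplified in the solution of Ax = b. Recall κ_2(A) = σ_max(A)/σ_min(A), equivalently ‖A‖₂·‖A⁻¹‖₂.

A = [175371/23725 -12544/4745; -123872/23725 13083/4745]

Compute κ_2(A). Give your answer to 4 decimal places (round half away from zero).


14.6000

M = AᵀA = [141843877/1731925 -11755296/346385; -11755296/346385 1010821/69277]. tr(M)=12854954/133225, det(M)=5764801/133225
char-poly roots: 2401/25 and 2401/5329
σ_max=√(2401/25)=(49/5), σ_min=√(2401/5329)=(49/73) → κ = 14.6000


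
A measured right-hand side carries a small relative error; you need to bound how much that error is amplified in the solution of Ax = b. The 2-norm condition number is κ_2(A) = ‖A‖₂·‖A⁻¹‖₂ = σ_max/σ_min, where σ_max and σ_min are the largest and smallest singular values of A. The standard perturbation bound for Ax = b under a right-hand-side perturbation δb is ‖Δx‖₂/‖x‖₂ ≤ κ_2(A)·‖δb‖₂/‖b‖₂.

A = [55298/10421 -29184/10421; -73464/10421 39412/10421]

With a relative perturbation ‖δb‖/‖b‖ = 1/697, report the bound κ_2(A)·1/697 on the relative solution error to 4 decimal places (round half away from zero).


AᵀA = [8454828100/108597241 -4509180000/108597241; -4509180000/108597241 2405011600/108597241]; tr = 37577300/375769, det = 40000/375769
char-poly roots: 100 and 400/375769
so κ_2 = √(100 / (400/375769)) = 306.5000
worst-case relative error ≤ 306.5000 × 1/697 = 0.4397

0.4397


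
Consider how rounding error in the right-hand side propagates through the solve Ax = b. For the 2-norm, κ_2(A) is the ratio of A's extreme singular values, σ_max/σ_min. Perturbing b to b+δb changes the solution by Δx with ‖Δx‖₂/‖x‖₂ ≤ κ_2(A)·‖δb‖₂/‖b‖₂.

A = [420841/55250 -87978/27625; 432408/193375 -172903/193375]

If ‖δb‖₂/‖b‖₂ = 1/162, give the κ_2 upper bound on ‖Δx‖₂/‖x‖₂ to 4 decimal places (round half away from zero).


1.4691

AᵀA = [15081851089/239320900 -314198721/11966045; -314198721/11966045 654658789/59830225]; tr = 20947321/283220, det = 3418801/35402500
eigenvalues of AᵀA: λ = (tr ± √(tr²−4·det))/2 = 1849/25, 1849/1416100
κ = σ_max/σ_min = (43/5)/(43/1190) = 238.0000
bound on ‖Δx‖/‖x‖: κ·ε = 238.0000·1/162 = 1.4691


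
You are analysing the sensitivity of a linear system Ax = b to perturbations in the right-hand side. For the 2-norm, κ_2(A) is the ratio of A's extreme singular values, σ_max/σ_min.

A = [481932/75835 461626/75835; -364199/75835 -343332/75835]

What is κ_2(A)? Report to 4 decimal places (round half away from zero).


261.5000

AᵀA = [14595974569/230037889 13900540500/230037889; 13900540500/230037889 13239017044/230037889]; tr = 33097493/273529, det = 58564/273529
λ_max, λ_min = (33097493/273529 ± √1095379967075625/74818113841)/2 = 121, 484/273529
so κ_2 = √(121 / (484/273529)) = 261.5000


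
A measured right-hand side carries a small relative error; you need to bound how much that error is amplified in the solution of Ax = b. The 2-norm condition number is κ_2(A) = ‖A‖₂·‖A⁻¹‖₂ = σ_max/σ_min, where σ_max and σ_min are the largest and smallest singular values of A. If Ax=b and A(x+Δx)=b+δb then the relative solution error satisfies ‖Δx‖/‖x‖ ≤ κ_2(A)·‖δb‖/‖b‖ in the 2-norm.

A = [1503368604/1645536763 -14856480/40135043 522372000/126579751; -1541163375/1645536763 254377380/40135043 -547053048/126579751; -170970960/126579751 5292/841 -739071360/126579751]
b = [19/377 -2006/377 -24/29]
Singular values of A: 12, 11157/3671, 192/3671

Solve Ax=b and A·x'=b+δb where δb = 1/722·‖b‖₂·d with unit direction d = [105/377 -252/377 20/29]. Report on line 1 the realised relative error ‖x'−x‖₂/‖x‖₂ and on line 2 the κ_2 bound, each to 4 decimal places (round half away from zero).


from the listed singular values, σ₁ = 12, σ_n = 192/3671
condition number: 12 ÷ (192/3671) = 229.4375
κ_2(A)·‖δb‖/‖b‖ = 0.3178
solve Ax = b  →  x = [-56.0145 -0.6952 12.3505]
‖b‖ = 5.3852, ‖x‖ = 57.3641
δb = ε·‖b‖·d = [0.0021 -0.0050 0.0051]; solving A·Δx = δb gives ‖Δx‖ = 0.1426
relative error = 0.0025
realised/bound (from unrounded values) ≈ 0.0078

0.0025
0.3178


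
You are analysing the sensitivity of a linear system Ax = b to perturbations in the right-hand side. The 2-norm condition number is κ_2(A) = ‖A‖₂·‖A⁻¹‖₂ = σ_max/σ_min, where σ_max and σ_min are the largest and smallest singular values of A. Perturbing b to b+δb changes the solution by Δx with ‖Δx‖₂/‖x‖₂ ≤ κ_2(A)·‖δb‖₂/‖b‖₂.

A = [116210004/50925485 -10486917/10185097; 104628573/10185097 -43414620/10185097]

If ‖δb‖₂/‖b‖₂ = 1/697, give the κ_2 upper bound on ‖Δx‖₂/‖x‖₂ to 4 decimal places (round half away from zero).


form AᵀA = [170840703289761/1542775147225 -14236010324928/308555029445; -14236010324928/308555029445 1186677369369/61711005889] with trace 1186435724994/9128847025 and determinant 263900025/365153881
λ_max, λ_min = (1186435724994/9128847025 ± √1407388819246226528737536/83335848005851350625)/2 = 3249/25, 2030625/365153881
κ_2(A) = √(λ_max/λ_min) = √((3249/25) / (2030625/365153881)) = 152.8720
κ_2(A)·‖δb‖/‖b‖ = 0.2193

0.2193


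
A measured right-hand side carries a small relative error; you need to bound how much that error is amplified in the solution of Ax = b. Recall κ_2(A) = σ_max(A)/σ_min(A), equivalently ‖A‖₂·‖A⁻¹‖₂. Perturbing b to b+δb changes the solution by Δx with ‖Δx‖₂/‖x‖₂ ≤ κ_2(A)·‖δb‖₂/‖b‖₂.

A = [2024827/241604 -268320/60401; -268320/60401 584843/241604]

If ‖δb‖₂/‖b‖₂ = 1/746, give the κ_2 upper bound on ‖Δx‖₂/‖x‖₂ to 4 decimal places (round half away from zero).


0.2802

AᵀA = [18172506361/201980944 -605732400/12623809; -605732400/12623809 5169450841/201980944]; tr = 40384009/349448, det = 3418801/11182336
char-poly roots: 1849/16 and 1849/698896
so κ_2 = √((1849/16) / (1849/698896)) = 209.0000
perturbation bound = 209.0000·1/746 = 0.2802


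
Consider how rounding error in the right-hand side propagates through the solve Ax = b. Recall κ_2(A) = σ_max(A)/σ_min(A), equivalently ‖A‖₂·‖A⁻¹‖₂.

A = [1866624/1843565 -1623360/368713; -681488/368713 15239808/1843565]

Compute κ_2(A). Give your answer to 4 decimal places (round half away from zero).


AᵀA = [52231600384/11760318025 -46421968896/2352063605; -46421968896/2352063605 1031606194176/11760318025]; tr = 128951552/1399205, det = 9437184/174900625
solving λ² − 128951552/1399205·λ + 9437184/174900625 = 0 gives λ = 2304/25, 4096/6996025
so κ_2 = √((2304/25) / (4096/6996025)) = 396.7500

396.7500


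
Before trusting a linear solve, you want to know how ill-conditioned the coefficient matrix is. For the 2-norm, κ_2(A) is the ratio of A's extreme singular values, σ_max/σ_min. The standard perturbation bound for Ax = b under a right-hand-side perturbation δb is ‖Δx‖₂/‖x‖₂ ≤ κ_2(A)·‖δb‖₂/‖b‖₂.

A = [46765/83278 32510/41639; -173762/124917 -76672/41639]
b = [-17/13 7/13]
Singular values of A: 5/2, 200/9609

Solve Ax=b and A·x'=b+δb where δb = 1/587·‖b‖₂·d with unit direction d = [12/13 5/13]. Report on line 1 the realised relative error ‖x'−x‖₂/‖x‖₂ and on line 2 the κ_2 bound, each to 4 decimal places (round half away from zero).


0.0024
0.2046

σ_max = 5/2, σ_min = 200/9609
κ_2(A) = (5/2) / (200/9609) = 120.1125
worst-case relative error ≤ 120.1125 × 1/587 = 0.2046
solve Ax = b  →  x = [38.1960 -29.1470]
‖b‖₂ = 1.4142 and ‖x‖₂ = 48.0467
re-solving with b+δb shifts x by Δx of norm 0.1158
realised ‖Δx‖/‖x‖ = 0.0024
tightness: 0.0024 against a bound of 0.2046 (unrounded ratio ≈ 0.0118)


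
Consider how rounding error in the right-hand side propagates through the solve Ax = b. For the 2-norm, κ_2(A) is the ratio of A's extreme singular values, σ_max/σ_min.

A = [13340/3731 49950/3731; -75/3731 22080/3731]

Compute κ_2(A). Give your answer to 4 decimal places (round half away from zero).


M = AᵀA = [1053025/82369 3933000/82369; 3933000/82369 17648100/82369]. tr(M)=11125/49, det(M)=22500/49
λ_max, λ_min = (11125/49 ± √119355625/2401)/2 = 225, 100/49
κ = σ_max/σ_min = 15/(10/7) = 10.5000

10.5000


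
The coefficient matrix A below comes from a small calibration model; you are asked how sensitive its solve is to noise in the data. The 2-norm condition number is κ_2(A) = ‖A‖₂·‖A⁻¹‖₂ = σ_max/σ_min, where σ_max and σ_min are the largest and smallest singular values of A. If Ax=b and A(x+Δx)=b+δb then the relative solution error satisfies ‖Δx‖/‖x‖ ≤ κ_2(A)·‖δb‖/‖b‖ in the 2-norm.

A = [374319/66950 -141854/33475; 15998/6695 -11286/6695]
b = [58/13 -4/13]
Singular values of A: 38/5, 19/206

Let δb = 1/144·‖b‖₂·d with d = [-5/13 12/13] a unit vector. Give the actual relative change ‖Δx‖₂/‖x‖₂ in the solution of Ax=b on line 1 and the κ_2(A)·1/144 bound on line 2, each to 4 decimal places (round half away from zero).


from the listed singular values, σ₁ = 38/5, σ_n = 19/206
condition number: (38/5) ÷ (19/206) = 82.4000
perturbation bound = 82.4000·1/144 = 0.5722
solve Ax = b  →  x = [-12.5895 -17.6632]
2-norm of b is 4.4721; of x, 21.6906
re-solving with b+δb shifts x by Δx of norm 0.3367
relative error = 0.0155
realised/bound (from unrounded values) ≈ 0.0271

0.0155
0.5722


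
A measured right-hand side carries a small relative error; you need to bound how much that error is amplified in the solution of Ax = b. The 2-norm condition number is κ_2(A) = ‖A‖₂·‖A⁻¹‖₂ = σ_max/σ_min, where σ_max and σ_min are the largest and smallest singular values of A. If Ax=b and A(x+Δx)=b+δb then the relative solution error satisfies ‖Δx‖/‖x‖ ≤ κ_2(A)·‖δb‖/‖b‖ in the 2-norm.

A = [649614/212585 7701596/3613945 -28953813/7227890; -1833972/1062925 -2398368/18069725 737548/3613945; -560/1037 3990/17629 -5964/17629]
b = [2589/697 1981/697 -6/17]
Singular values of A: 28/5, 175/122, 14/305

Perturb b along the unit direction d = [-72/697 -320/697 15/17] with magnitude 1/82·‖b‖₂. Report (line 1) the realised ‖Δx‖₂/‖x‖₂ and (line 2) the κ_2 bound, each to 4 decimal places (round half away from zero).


σ_max = 28/5, σ_min = 14/305
condition number: (28/5) ÷ (14/305) = 122.0000
perturbation bound = 122.0000·1/82 = 1.4878
solve Ax = b  →  x = [-1.3517 -37.6532 -21.9896]
‖b‖₂ = 4.6904 and ‖x‖₂ = 43.6249
δb = ε·‖b‖·d = [-0.0059 -0.0263 0.0505]; solving A·Δx = δb gives ‖Δx‖ = 1.2461
dividing the unrounded norms, ‖Δx‖/‖x‖ = 0.0286
tightness: 0.0286 against a bound of 1.4878 (unrounded ratio ≈ 0.0192)

0.0286
1.4878


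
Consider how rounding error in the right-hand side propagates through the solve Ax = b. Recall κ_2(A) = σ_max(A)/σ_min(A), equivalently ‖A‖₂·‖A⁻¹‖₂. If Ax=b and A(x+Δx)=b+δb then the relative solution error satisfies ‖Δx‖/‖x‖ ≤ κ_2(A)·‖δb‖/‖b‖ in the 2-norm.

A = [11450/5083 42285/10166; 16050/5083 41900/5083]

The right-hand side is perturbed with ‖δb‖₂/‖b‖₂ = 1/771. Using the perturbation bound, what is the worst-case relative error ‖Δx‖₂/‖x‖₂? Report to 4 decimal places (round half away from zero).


M = AᵀA = [1345000/89401 3164625/89401; 3164625/89401 30486025/357604]. tr(M)=212225/2116, det(M)=15625/529
char-poly roots: 100 and 625/2116
κ_2(A) = √(λ_max/λ_min) = √(100 / (625/2116)) = 18.4000
worst-case relative error ≤ 18.4000 × 1/771 = 0.0239

0.0239


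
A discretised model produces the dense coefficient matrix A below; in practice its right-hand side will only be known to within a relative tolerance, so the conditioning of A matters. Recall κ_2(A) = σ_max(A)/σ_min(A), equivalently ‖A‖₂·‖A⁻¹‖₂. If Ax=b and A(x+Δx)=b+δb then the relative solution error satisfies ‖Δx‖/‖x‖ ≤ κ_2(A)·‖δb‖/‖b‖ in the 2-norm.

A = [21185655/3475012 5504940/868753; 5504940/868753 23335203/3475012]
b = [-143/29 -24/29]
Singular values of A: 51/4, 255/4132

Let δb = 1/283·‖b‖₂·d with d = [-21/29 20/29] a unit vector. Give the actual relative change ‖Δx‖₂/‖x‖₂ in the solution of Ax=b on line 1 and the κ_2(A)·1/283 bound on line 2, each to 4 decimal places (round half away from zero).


largest singular value 51/4, smallest 255/4132
condition number: (51/4) ÷ (255/4132) = 206.6000
worst-case relative error ≤ 206.6000 × 1/283 = 0.7300
solve Ax = b  →  x = [-35.4180 33.2982]
‖b‖₂ = 5.0000 and ‖x‖₂ = 48.6128
re-solving with b+δb shifts x by Δx of norm 0.2863
relative error = 0.0059
so the bound overstates the realised error by a factor of ≈ 123.9626 (computed from the unrounded values)

0.0059
0.7300


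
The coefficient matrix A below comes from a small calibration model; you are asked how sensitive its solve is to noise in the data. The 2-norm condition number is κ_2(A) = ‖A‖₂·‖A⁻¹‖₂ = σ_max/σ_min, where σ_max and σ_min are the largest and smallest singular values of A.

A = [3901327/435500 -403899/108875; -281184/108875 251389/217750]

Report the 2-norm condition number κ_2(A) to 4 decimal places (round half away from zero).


form AᵀA = [26376613489/303456400 -109895373/3034564; -109895373/3034564 1145174461/75864100] with trace 183179357/1795600 and determinant 104060401/179560000
solving λ² − 183179357/1795600·λ + 104060401/179560000 = 0 gives λ = 10201/100, 10201/1795600
κ_2(A) = √(λ_max/λ_min) = √((10201/100) / (10201/1795600)) = 134.0000

134.0000


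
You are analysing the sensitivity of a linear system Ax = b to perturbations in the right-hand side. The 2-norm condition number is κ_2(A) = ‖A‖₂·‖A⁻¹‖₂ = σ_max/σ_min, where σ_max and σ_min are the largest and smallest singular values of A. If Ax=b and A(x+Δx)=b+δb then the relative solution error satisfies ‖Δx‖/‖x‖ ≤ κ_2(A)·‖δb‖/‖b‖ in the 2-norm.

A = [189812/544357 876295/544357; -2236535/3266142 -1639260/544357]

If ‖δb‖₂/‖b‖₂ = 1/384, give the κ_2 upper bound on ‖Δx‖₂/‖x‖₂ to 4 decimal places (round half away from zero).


0.6102

form AᵀA = [21796256881/36912399876 2689879010/1025344441; 2689879010/1025344441 11955246625/1025344441] with trace 268997701/21958596 and determinant 60025/21958596
char-poly roots: 49/4 and 1225/5489649
κ_2(A) = √(λ_max/λ_min) = √((49/4) / (1225/5489649)) = 234.3000
perturbation bound = 234.3000·1/384 = 0.6102


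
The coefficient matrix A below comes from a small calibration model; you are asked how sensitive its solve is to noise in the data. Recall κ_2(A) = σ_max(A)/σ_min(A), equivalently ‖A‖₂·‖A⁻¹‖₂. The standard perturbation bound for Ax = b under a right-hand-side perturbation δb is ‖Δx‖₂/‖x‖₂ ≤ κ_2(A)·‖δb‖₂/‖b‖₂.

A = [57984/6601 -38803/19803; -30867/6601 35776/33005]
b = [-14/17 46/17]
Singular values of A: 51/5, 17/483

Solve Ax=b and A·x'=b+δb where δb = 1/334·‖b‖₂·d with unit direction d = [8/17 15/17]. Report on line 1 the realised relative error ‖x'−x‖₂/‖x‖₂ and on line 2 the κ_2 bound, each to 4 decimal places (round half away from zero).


from the listed singular values, σ₁ = 51/5, σ_n = 17/483
condition number: (51/5) ÷ (17/483) = 289.8000
perturbation bound = 289.8000·1/334 = 0.8677
solve Ax = b  →  x = [12.2822 55.4806]
‖b‖ = 2.8284, ‖x‖ = 56.8239
with δb = [0.0040 0.0075], A·Δx = δb → ‖Δx‖ = 0.2406
realised ‖Δx‖/‖x‖ = 0.0042
tightness: 0.0042 against a bound of 0.8677 (unrounded ratio ≈ 0.0049)

0.0042
0.8677


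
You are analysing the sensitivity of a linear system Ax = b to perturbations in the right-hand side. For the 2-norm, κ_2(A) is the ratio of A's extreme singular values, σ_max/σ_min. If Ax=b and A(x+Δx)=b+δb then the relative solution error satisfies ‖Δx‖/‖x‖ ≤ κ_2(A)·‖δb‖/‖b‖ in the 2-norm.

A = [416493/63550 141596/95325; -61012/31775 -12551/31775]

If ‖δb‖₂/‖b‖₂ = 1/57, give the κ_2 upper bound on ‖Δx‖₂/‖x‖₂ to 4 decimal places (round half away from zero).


3.2632

M = AᵀA = [301370041/6461764 16951550/1615441; 16951550/1615441 34347481/14538969]. tr(M)=1695253/34596, det(M)=2401/34596
eigenvalues of AᵀA: λ = (tr ± √(tr²−4·det))/2 = 49, 49/34596
κ_2(A) = √(λ_max/λ_min) = √(49 / (49/34596)) = 186.0000
bound on ‖Δx‖/‖x‖: κ·ε = 186.0000·1/57 = 3.2632


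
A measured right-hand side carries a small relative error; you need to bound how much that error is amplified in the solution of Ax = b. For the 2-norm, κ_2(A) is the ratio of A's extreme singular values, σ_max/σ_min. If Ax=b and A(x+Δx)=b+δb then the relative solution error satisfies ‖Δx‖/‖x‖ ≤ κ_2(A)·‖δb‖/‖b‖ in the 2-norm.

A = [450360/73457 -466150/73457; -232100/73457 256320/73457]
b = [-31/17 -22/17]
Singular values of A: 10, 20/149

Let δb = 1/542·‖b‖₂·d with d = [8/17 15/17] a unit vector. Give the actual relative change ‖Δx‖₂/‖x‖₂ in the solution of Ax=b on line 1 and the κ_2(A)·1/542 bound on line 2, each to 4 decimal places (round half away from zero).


0.0021
0.1375

largest singular value 10, smallest 20/149
κ = σ_max/σ_min = 10/(20/149) = 74.5000
worst-case relative error ≤ 74.5000 × 1/542 = 0.1375
solve Ax = b  →  x = [-10.8586 -10.2034]
‖b‖₂ = 2.2361 and ‖x‖₂ = 14.9003
δb = ε·‖b‖·d = [0.0019 0.0036]; solving A·Δx = δb gives ‖Δx‖ = 0.0307
realised ‖Δx‖/‖x‖ = 0.0021
tightness: 0.0021 against a bound of 0.1375 (unrounded ratio ≈ 0.0150)


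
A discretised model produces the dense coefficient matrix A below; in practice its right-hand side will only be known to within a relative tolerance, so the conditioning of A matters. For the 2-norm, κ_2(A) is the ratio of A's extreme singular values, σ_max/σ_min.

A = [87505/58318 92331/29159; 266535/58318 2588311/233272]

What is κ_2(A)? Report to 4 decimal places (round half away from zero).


M = AᵀA = [39349015625/1700494562 754510865625/13603956496; 754510865625/13603956496 7244954700625/54415825984]. tr(M)=50320255625/321987136, det(M)=6103515625/1287948544
eigenvalues of AᵀA: λ = (tr ± √(tr²−4·det))/2 = 625/4, 9765625/321987136
κ = σ_max/σ_min = (25/2)/(3125/17944) = 71.7760

71.7760


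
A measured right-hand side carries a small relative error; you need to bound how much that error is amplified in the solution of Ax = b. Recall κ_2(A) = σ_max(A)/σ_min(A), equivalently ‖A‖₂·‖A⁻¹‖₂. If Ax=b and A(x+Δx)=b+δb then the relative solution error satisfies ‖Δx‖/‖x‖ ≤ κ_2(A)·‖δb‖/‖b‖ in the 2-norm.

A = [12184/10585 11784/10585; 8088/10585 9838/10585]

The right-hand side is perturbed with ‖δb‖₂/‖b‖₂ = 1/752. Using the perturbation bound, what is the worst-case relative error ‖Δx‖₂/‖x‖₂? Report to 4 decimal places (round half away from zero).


form AᵀA = [8554624/4481689 8925840/4481689; 8925840/4481689 9425956/4481689] with trace 21380/5329 and determinant 256/5329
λ_max, λ_min = (21380/5329 ± √451647504/28398241)/2 = 4, 64/5329
κ_2(A) = √(λ_max/λ_min) = √(4 / (64/5329)) = 18.2500
κ_2(A)·‖δb‖/‖b‖ = 0.0243

0.0243


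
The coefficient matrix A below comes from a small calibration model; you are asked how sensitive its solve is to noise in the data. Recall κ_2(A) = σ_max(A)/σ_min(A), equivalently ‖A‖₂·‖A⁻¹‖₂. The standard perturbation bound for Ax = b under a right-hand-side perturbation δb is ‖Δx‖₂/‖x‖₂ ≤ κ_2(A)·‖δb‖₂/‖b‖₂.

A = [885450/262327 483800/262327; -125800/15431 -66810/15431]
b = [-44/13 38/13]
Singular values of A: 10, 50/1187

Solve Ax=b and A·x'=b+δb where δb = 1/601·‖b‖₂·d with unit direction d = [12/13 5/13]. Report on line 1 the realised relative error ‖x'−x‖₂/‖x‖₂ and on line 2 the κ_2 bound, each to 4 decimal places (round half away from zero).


largest singular value 10, smallest 50/1187
κ = σ_max/σ_min = 10/(50/1187) = 237.4000
perturbation bound = 237.4000·1/601 = 0.3950
solve Ax = b  →  x = [21.9906 -42.0824]
‖b‖₂ = 4.4721 and ‖x‖₂ = 47.4817
δb = ε·‖b‖·d = [0.0069 0.0029]; solving A·Δx = δb gives ‖Δx‖ = 0.1767
realised ‖Δx‖/‖x‖ = 0.0037
so the bound overstates the realised error by a factor of ≈ 106.1723 (computed from the unrounded values)

0.0037
0.3950


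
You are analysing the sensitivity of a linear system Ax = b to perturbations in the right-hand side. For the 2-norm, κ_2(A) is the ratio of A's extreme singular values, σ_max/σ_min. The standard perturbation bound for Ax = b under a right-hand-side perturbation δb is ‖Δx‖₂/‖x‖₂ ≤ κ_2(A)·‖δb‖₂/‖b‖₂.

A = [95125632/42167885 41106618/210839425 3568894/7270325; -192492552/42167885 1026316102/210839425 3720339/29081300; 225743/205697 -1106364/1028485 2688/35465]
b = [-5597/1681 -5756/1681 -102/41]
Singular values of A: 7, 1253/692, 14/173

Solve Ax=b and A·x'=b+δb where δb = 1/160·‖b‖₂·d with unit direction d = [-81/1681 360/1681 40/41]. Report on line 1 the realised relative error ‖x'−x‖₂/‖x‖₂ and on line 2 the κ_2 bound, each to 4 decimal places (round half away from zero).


σ_max = 7, σ_min = 14/173
κ = σ_max/σ_min = 7/(14/173) = 86.5000
worst-case relative error ≤ 86.5000 × 1/160 = 0.5406
solve Ax = b  →  x = [5.9029 5.7838 -36.2071]
2-norm of b is 5.3852; of x, 37.1383
Δx = A⁻¹·δb where δb = 1/160·5.3852·d; ‖Δx‖ = 0.4159
dividing the unrounded norms, ‖Δx‖/‖x‖ = 0.0112
realised/bound (from unrounded values) ≈ 0.0207

0.0112
0.5406


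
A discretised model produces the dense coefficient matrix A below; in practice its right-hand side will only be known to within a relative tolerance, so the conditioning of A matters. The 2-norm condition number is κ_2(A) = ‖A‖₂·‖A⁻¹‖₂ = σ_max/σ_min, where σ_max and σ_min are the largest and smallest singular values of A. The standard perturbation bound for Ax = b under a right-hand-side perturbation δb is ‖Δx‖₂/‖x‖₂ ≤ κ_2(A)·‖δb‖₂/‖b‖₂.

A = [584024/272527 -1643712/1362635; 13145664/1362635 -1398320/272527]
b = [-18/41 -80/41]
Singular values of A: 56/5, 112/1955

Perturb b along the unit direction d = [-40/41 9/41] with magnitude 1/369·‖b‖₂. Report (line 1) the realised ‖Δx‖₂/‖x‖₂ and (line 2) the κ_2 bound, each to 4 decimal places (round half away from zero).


largest singular value 56/5, smallest 112/1955
κ_2(A) = (56/5) / (112/1955) = 195.5000
κ_2(A)·‖δb‖/‖b‖ = 0.5298
solve Ax = b  →  x = [-0.1576 0.0840]
‖b‖ = 2.0000, ‖x‖ = 0.1786
with δb = [-0.0053 0.0012], A·Δx = δb → ‖Δx‖ = 0.0946
relative error = 0.5298
realised/bound = 1 exactly: the bound is attained for this b and d

0.5298
0.5298


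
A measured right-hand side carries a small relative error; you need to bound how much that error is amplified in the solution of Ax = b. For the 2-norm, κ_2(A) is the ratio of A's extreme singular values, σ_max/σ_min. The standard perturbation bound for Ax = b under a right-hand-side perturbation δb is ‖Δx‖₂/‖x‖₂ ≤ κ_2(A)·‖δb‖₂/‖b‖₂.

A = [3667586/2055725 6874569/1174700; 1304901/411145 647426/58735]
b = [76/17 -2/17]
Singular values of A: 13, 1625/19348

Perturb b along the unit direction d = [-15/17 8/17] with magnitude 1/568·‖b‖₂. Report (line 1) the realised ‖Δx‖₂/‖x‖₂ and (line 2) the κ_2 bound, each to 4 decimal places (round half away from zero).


largest singular value 13, smallest 1625/19348
κ_2(A) = 13 / (1625/19348) = 154.7840
bound on ‖Δx‖/‖x‖: κ·ε = 154.7840·1/568 = 0.2725
solve Ax = b  →  x = [45.7639 -13.1875]
2-norm of b is 4.4721; of x, 47.6261
δb = ε·‖b‖·d = [-0.0069 0.0037]; solving A·Δx = δb gives ‖Δx‖ = 0.0937
relative error = 0.0020
tightness: 0.0020 against a bound of 0.2725 (unrounded ratio ≈ 0.0072)

0.0020
0.2725


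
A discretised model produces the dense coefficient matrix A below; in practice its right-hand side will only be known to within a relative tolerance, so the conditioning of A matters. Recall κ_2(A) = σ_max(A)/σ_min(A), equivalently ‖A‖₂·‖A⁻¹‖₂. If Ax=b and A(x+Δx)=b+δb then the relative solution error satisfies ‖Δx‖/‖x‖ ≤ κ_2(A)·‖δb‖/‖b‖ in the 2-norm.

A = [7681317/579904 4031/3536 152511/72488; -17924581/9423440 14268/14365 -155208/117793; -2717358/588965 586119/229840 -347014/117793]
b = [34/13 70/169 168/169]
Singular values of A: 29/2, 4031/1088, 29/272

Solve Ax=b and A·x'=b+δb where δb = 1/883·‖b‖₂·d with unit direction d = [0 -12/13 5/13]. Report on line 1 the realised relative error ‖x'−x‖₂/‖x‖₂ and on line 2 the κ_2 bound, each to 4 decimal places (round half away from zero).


0.0539
0.1540

from the listed singular values, σ₁ = 29/2, σ_n = 29/272
κ_2(A) = (29/2) / (29/272) = 136.0000
worst-case relative error ≤ 136.0000 × 1/883 = 0.1540
solve Ax = b  →  x = [0.2057 0.4319 -0.2857]
‖b‖ = 2.8284, ‖x‖ = 0.5572
with δb = [0.0000 -0.0030 0.0012], A·Δx = δb → ‖Δx‖ = 0.0300
realised ‖Δx‖/‖x‖ = 0.0539
realised/bound (from unrounded values) ≈ 0.3501


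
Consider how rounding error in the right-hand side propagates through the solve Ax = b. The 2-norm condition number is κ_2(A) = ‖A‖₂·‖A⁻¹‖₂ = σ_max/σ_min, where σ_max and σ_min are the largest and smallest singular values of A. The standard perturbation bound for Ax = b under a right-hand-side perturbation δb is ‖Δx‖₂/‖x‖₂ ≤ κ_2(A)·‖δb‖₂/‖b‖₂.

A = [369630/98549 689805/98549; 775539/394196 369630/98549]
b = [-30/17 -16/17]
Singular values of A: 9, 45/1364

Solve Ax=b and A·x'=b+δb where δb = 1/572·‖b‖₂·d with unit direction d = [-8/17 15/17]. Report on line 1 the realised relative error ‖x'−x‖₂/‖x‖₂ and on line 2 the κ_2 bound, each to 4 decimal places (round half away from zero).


0.4769
0.4769

largest singular value 9, smallest 45/1364
condition number: 9 ÷ (45/1364) = 272.8000
worst-case relative error ≤ 272.8000 × 1/572 = 0.4769
solve Ax = b  →  x = [-0.1046 -0.1961]
‖b‖₂ = 2.0000 and ‖x‖₂ = 0.2222
δb = ε·‖b‖·d = [-0.0016 0.0031]; solving A·Δx = δb gives ‖Δx‖ = 0.1060
relative error = 0.4769
so the bound is sharp here: realised error equals the bound


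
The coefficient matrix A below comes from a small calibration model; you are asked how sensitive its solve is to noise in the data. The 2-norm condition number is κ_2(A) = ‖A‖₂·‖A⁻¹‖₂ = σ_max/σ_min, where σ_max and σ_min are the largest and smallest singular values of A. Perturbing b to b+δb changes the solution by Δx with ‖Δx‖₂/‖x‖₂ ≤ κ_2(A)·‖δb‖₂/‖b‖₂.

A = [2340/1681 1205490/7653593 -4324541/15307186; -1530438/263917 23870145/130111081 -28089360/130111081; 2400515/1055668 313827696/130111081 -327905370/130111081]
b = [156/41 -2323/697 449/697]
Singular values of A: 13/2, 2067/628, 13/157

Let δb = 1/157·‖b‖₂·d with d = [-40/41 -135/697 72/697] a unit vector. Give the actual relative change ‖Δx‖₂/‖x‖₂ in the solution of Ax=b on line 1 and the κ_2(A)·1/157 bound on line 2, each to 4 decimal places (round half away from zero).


from the listed singular values, σ₁ = 13/2, σ_n = 13/157
condition number: (13/2) ÷ (13/157) = 78.5000
worst-case relative error ≤ 78.5000 × 1/157 = 0.5000
solve Ax = b  →  x = [0.6671 -26.3473 -24.8699]
‖b‖ = 5.0990, ‖x‖ = 36.2373
re-solving with b+δb shifts x by Δx of norm 0.3922
dividing the unrounded norms, ‖Δx‖/‖x‖ = 0.0108
realised/bound (from unrounded values) ≈ 0.0216

0.0108
0.5000


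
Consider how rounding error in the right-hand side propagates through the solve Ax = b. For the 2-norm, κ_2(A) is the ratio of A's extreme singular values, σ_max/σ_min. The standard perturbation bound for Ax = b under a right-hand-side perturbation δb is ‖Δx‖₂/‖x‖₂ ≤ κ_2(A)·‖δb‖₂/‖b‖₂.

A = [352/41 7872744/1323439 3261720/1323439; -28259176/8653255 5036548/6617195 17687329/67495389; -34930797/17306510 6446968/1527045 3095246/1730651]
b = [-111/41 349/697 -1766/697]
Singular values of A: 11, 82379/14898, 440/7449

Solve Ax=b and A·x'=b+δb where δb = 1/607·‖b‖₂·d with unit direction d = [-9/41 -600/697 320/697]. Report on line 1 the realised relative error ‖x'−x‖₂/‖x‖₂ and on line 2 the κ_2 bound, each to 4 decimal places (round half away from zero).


from the listed singular values, σ₁ = 11, σ_n = 440/7449
condition number: 11 ÷ (440/7449) = 186.2250
κ_2(A)·‖δb‖/‖b‖ = 0.3068
solve Ax = b  →  x = [-0.0012 6.0932 -15.8015]
‖b‖₂ = 3.7417 and ‖x‖₂ = 16.9356
Δx = A⁻¹·δb where δb = 1/607·3.7417·d; ‖Δx‖ = 0.1044
relative error = 0.0062
so the bound overstates the realised error by a factor of ≈ 49.7885 (computed from the unrounded values)

0.0062
0.3068
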